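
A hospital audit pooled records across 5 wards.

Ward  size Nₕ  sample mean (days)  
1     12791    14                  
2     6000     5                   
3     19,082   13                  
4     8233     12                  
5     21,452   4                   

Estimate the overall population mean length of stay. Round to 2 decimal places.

9.50

N = 12791 + 6000 + 19082 + 8233 + 21452 = 67558.
The stratified mean weights each stratum mean by its population share Nₕ/N.
Σ Nₕx̄ₕ = 12791·14 + 6000·5 + 19082·13 + 8233·12 + 21452·4 = 179074 + 30000 + 248066 + 98796 + 85808 = 641744.
Divide by N: 641744 / 67558 = 9.4992... → 9.50.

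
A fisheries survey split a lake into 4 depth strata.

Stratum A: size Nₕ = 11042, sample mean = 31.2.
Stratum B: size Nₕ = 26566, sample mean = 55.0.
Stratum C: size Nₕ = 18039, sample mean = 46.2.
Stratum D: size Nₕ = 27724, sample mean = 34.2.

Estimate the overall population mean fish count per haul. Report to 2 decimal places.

43.03

x̄_st = (Σ Nₕx̄ₕ) / (Σ Nₕ) = (11042·31.2 + 26566·55.0 + 18039·46.2 + 27724·34.2) / 83371
= 3587203 / 83371 = 43.0270... → 43.03.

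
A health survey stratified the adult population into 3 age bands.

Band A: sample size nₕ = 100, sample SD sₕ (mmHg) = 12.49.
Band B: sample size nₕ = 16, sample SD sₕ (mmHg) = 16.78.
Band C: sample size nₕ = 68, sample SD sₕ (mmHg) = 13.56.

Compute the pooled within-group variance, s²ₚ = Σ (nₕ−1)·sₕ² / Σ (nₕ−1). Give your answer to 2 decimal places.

176.72

A: (100−1)·12.49² = 99·156.0001 = 15444.0099
B: (16−1)·16.78² = 15·281.5684 = 4223.526
C: (68−1)·13.56² = 67·183.8736 = 12319.5312
Numerator = 31987.0671; denominator = Σ(nₕ−1) = 181.
s²ₚ = 31987.0671/181 = 176.7241... → 176.72.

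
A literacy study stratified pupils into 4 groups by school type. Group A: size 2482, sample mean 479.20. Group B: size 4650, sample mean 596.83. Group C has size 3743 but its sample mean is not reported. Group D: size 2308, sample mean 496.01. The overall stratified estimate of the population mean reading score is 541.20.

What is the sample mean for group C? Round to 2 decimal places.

N = 2482 + 4650 + 3743 + 2308 = 13183.
Overall total = μ·N = 541.20·13183 = 7134639.6.
Subtract the known strata: 2482·479.20 + 4650·596.83 + 2308·496.01 = 5109424.98.
Remaining total for group C: 7134639.6 − 5109424.98 = 2025214.62.
Divide by its size: 2025214.62 / 3743 = 541.0672... → 541.07.

541.07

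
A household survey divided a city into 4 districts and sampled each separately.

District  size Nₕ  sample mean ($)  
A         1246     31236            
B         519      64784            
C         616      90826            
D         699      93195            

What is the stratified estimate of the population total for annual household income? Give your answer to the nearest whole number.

193635073

A: 1246·31236 = 38920056
B: 519·64784 = 33622896
C: 616·90826 = 55948816
D: 699·93195 = 65143305
τ̂ = Σ Nₕx̄ₕ = 193635073.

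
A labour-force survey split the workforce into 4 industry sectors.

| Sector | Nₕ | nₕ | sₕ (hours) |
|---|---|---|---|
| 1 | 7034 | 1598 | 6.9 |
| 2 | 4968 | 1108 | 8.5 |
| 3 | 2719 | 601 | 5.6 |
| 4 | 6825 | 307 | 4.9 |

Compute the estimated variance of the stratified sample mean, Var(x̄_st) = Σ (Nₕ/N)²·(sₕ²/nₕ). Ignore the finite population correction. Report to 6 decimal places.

N = 21546; Wₕ = Nₕ/N.
sector 1: (7034/21546)²·6.9²/1598 = 0.003175359
sector 2: (4968/21546)²·8.5²/1108 = 0.003466793
sector 3: (2719/21546)²·5.6²/601 = 0.000830973
sector 4: (6825/21546)²·4.9²/307 = 0.007847400
Sum = 0.015320525 → 0.015321.

0.015321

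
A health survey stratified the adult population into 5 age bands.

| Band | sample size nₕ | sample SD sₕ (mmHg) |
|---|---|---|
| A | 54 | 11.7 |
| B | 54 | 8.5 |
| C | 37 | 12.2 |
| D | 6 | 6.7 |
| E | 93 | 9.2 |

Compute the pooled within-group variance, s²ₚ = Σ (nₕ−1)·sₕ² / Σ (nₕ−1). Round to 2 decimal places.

102.32

A: (54−1)·11.7² = 53·136.89 = 7255.17
B: (54−1)·8.5² = 53·72.25 = 3829.25
C: (37−1)·12.2² = 36·148.84 = 5358.24
D: (6−1)·6.7² = 5·44.89 = 224.45
E: (93−1)·9.2² = 92·84.64 = 7786.88
Numerator = 24453.99; denominator = Σ(nₕ−1) = 239.
s²ₚ = 24453.99/239 = 102.3179... → 102.32.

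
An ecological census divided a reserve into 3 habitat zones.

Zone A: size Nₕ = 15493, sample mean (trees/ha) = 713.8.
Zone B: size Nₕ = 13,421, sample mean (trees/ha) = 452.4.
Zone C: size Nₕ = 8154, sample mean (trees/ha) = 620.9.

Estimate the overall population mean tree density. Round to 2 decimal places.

x̄_st = (Σ Nₕx̄ₕ) / (Σ Nₕ) = (15493·713.8 + 13421·452.4 + 8154·620.9) / 37068
= 22193382.4 / 37068 = 598.7208... → 598.72.

598.72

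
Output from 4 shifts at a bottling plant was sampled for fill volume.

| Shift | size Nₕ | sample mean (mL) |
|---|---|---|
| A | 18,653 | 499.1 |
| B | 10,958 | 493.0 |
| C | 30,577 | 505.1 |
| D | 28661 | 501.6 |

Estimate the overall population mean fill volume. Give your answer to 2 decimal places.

501.22

N = 88849; weights Wₕ = Nₕ/N = (0.2099, 0.1233, 0.3441, 0.3226).
x̄_st = Σ Wₕ·x̄ₕ = 0.2099·499.1 + 0.1233·493.0 + 0.3441·505.1 + 0.3226·501.6 ≈ 501.2190...
→ 501.22.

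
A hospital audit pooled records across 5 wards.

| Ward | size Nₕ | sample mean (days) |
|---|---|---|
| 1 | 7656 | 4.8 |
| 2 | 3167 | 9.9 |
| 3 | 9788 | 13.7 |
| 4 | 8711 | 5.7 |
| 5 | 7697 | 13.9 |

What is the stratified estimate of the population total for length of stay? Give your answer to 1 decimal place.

Estimate total by summing Nₕ·x̄ₕ over strata.
7656·4.8 + 3167·9.9 + 9788·13.7 + 8711·5.7 + 7697·13.9 = 36748.8 + 31353.3 + 134095.6 + 49652.7 + 106988.3 = 358838.7.

358838.7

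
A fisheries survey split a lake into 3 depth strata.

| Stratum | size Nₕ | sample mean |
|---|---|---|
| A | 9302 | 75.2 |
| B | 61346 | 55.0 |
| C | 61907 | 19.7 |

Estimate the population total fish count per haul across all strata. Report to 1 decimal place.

5293108.3

Estimate total by summing Nₕ·x̄ₕ over strata.
9302·75.2 + 61346·55.0 + 61907·19.7 = 699510.4 + 3374030 + 1219567.9 = 5293108.3.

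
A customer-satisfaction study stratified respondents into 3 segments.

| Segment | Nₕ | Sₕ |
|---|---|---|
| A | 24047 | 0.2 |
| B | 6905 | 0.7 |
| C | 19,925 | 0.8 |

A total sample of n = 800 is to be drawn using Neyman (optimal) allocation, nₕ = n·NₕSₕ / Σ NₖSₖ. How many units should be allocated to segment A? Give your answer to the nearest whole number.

150

Σ NₕSₕ = 24047·0.2 + 6905·0.7 + 19925·0.8 = 25582.9.
Share for A: 4809.4/25582.9 = 0.18799.
n_A = 800 × 0.18799 = 150.394... → 150.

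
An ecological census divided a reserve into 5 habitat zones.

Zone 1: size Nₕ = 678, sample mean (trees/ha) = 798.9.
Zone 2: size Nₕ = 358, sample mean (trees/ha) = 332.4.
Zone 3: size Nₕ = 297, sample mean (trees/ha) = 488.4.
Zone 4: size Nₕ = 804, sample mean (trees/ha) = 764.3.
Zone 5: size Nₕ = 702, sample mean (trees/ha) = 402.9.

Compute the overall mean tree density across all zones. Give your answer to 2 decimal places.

N = 2839; weights Wₕ = Nₕ/N = (0.2388, 0.1261, 0.1046, 0.2832, 0.2473).
x̄_st = Σ Wₕ·x̄ₕ = 0.2388·798.9 + 0.1261·332.4 + 0.1046·488.4 + 0.2832·764.3 + 0.2473·402.9 ≈ 599.8736...
→ 599.87.

599.87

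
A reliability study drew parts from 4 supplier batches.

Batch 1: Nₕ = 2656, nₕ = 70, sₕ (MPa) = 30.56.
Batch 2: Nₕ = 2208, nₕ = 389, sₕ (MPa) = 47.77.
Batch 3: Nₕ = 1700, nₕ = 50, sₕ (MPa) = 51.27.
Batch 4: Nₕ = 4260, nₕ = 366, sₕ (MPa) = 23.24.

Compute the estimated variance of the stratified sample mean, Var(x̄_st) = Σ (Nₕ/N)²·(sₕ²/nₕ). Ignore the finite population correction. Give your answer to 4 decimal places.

N = 10824; Wₕ = Nₕ/N.
batch 1: (2656/10824)²·30.56²/70 = 0.8033212
batch 2: (2208/10824)²·47.77²/389 = 0.2441088
batch 3: (1700/10824)²·51.27²/50 = 1.2968176
batch 4: (4260/10824)²·23.24²/366 = 0.2285782
Sum = 2.5728258 → 2.5728.

2.5728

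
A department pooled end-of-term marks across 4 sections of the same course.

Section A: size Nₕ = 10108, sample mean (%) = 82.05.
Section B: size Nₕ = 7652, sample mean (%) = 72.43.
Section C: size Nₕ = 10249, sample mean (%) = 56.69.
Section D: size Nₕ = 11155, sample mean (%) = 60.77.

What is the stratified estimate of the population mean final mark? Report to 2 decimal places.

x̄_st = (Σ Nₕx̄ₕ) / (Σ Nₕ) = (10108·82.05 + 7652·72.43 + 10249·56.69 + 11155·60.77) / 39164
= 2642500.92 / 39164 = 67.4727... → 67.47.

67.47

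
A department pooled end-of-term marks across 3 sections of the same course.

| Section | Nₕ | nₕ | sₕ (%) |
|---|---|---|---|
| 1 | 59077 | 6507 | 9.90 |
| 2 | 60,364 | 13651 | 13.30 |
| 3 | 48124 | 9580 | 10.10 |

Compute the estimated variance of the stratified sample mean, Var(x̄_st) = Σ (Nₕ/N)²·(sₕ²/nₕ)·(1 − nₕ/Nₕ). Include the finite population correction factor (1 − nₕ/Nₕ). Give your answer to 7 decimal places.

0.0036708

N = 167565; Wₕ = Nₕ/N.
section 1: (59077/167565)²·9.90²/6507·(1 − 6507/59077) = 0.0016660168
section 2: (60364/167565)²·13.30²/13651·(1 − 13651/60364) = 0.0013013316
section 3: (48124/167565)²·10.10²/9580·(1 − 9580/48124) = 0.0007034433
Sum = 0.0036707917 → 0.0036708.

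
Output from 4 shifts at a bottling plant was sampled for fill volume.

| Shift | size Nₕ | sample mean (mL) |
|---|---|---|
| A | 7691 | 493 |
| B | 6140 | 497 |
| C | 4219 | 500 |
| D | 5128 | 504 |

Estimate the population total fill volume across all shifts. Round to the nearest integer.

11537255

A: 7691·493 = 3791663
B: 6140·497 = 3051580
C: 4219·500 = 2109500
D: 5128·504 = 2584512
τ̂ = Σ Nₕx̄ₕ = 11537255.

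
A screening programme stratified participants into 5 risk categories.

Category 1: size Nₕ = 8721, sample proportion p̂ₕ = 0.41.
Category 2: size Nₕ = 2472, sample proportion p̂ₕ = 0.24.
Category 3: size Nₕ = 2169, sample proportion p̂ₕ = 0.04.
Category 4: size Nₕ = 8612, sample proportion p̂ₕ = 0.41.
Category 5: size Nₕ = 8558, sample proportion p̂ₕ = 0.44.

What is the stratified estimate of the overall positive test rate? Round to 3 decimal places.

0.378

Wₕ = Nₕ/N with N = 30532: 0.2856, 0.0810, 0.0710, 0.2821, 0.2803.
p̂_st = 0.2856·0.41 + 0.0810·0.24 + 0.0710·0.04 + 0.2821·0.41 + 0.2803·0.44 ≈ 0.37836... → 0.378.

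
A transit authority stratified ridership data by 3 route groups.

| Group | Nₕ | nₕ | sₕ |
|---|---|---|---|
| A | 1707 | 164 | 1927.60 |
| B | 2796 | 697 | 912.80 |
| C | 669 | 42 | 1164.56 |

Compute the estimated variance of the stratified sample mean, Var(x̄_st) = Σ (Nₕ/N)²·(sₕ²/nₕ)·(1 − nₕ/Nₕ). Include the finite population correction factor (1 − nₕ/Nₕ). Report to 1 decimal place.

2999.5

N = 5172. Term for each stratum: Wₕ²sₕ²/nₕ·(1−nₕ/Nₕ).
Var(x̄_st) = 2230.8604 + 262.2715 + 506.3503 = 2999.4822 → 2999.5.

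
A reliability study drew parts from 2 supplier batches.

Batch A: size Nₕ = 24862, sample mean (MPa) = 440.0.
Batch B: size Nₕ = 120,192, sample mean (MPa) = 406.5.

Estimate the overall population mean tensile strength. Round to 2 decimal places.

N = 145054; weights Wₕ = Nₕ/N = (0.1714, 0.8286).
x̄_st = Σ Wₕ·x̄ₕ = 0.1714·440.0 + 0.8286·406.5 ≈ 412.2418...
→ 412.24.

412.24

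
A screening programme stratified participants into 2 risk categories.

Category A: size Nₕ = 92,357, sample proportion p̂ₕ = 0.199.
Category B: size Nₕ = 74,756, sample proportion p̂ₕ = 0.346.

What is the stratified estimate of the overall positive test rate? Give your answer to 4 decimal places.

Wₕ = Nₕ/N with N = 167113: 0.5527, 0.4473.
p̂_st = 0.5527·0.199 + 0.4473·0.346 ≈ 0.264759... → 0.2648.

0.2648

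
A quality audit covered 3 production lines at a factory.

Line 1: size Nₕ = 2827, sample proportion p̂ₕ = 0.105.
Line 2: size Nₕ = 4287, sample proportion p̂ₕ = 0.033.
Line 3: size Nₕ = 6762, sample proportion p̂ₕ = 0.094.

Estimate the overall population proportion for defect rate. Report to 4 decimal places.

0.0774

Wₕ = Nₕ/N with N = 13876: 0.2037, 0.3090, 0.4873.
p̂_st = 0.2037·0.105 + 0.3090·0.033 + 0.4873·0.094 ≈ 0.077395... → 0.0774.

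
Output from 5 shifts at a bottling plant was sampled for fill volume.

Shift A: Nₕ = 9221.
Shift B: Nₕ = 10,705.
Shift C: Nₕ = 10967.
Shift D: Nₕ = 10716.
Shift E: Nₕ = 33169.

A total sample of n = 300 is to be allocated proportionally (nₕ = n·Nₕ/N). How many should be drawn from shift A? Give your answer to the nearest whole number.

37

N = 9221 + 10705 + 10967 + 10716 + 33169 = 74778.
n_A = 300·9221/74778 = 36.994... → 37.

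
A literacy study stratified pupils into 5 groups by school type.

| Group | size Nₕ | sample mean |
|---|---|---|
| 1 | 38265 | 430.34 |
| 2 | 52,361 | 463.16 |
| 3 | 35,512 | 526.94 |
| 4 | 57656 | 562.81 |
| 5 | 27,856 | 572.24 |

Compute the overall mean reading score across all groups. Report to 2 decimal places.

509.43

N = 211650; weights Wₕ = Nₕ/N = (0.1808, 0.2474, 0.1678, 0.2724, 0.1316).
x̄_st = Σ Wₕ·x̄ₕ = 0.1808·430.34 + 0.2474·463.16 + 0.1678·526.94 + 0.2724·562.81 + 0.1316·572.24 ≈ 509.4300...
→ 509.43.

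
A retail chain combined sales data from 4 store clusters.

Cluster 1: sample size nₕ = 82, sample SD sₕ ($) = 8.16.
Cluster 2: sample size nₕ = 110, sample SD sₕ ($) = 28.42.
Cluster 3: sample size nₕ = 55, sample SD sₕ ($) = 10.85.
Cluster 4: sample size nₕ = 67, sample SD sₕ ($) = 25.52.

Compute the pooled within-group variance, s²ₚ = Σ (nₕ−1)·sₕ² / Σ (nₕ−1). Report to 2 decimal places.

1: (82−1)·8.16² = 81·66.5856 = 5393.4336
2: (110−1)·28.42² = 109·807.6964 = 88038.9076
3: (55−1)·10.85² = 54·117.7225 = 6357.015
4: (67−1)·25.52² = 66·651.2704 = 42983.8464
Numerator = 142773.2026; denominator = Σ(nₕ−1) = 310.
s²ₚ = 142773.2026/310 = 460.5587... → 460.56.

460.56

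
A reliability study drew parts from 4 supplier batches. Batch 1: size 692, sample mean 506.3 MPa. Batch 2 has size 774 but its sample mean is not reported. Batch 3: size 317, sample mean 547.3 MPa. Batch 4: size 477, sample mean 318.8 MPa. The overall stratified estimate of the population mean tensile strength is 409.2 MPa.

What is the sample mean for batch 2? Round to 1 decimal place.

321.5

Σ Nₕx̄ₕ = N·μ, so 774·x̄_2 = 2260·409.2 − (692·506.3 + 317·547.3 + 477·318.8).
= 924792 − 675921.3 = 248870.7.
x̄_2 = 248870.7 / 774 = 321.538... → 321.5.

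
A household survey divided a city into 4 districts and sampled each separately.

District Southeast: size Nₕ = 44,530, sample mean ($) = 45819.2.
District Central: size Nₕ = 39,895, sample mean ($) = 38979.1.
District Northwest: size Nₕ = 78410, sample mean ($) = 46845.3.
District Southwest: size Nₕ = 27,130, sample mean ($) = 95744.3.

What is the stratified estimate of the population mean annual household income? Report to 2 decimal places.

N = 44530 + 39895 + 78410 + 27130 = 189965.
Weight each subgroup mean by Nₕ/N and sum.
Σ Nₕx̄ₕ = 44530·45819.2 + 39895·38979.1 + 78410·46845.3 + 27130·95744.3 = 2040328976 + 1555071194.5 + 3673139973 + 2597542859 = 9866083002.5.
Divide by N: 9866083002.5 / 189965 = 51936.3199... → 51936.32.

51936.32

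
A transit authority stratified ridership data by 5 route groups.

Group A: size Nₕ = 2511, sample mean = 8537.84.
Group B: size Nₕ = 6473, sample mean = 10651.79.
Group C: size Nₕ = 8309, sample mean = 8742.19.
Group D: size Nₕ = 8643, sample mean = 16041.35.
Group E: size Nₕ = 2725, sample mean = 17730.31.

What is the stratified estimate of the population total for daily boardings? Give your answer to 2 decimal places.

349986892.42

A: 2511·8537.84 = 21438516.24
B: 6473·10651.79 = 68949036.67
C: 8309·8742.19 = 72638856.71
D: 8643·16041.35 = 138645388.05
E: 2725·17730.31 = 48315094.75
τ̂ = Σ Nₕx̄ₕ = 349986892.42.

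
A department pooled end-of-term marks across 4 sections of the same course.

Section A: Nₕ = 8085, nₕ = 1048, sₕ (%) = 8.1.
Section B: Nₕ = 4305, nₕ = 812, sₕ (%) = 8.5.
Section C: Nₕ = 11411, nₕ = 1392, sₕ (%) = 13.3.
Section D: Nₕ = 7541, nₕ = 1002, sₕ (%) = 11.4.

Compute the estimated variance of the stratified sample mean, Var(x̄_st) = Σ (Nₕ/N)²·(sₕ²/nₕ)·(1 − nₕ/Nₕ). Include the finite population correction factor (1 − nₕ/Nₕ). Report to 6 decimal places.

0.026288

N = 31342. Term for each stratum: Wₕ²sₕ²/nₕ·(1−nₕ/Nₕ).
Var(x̄_st) = 0.003625959 + 0.001362072 + 0.014789678 + 0.006510717 = 0.026288427 → 0.026288.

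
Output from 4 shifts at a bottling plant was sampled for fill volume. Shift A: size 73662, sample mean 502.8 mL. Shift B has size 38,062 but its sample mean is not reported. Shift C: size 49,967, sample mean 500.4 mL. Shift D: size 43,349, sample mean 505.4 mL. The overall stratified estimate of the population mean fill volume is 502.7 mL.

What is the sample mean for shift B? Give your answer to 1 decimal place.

Σ Nₕx̄ₕ = N·μ, so 38062·x̄_B = 205040·502.7 − (73662·502.8 + 49967·500.4 + 43349·505.4).
= 103073608 − 83949325 = 19124283.
x̄_B = 19124283 / 38062 = 502.451... → 502.5.

502.5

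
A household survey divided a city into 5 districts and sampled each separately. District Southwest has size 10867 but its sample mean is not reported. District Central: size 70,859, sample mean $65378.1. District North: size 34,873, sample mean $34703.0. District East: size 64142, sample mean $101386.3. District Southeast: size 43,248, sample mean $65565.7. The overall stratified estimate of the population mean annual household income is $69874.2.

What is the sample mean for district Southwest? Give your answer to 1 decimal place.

43206.2

Σ Nₕx̄ₕ = N·μ, so 10867·x̄_Southwest = 223989·69874.2 − (70859·65378.1 + 34873·34703.0 + 64142·101386.3 + 43248·65565.7).
= 15651052183.8 − 15181529955.1 = 469522228.7.
x̄_Southwest = 469522228.7 / 10867 = 43206.242... → 43206.2.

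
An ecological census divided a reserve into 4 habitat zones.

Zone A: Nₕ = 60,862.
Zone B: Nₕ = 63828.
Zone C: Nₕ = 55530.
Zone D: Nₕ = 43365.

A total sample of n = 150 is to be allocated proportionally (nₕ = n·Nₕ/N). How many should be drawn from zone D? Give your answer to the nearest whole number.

N = 60862 + 63828 + 55530 + 43365 = 223585.
n_D = 150·43365/223585 = 29.093... → 29.

29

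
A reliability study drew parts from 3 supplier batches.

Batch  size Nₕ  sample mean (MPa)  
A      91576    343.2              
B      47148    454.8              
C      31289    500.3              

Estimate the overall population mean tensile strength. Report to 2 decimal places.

N = 91576 + 47148 + 31289 = 170013.
Weight each subgroup mean by Nₕ/N and sum.
Σ Nₕx̄ₕ = 91576·343.2 + 47148·454.8 + 31289·500.3 = 31428883.2 + 21442910.4 + 15653886.7 = 68525680.3.
Divide by N: 68525680.3 / 170013 = 403.0614... → 403.06.

403.06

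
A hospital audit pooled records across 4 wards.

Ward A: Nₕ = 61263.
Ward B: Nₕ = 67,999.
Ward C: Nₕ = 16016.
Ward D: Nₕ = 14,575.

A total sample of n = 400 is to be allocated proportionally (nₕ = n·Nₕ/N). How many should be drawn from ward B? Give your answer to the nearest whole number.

170

Share of ward B = 67999/159853 = 0.42538.
Allocate 400 × 0.42538 = 170.154... → 170.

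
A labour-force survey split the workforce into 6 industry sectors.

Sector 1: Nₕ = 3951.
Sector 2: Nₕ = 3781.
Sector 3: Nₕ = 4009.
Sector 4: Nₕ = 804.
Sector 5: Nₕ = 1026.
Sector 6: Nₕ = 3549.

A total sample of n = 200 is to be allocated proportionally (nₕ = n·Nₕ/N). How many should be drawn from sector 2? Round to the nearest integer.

44

N = 3951 + 3781 + 4009 + 804 + 1026 + 3549 = 17120.
n_2 = 200·3781/17120 = 44.171... → 44.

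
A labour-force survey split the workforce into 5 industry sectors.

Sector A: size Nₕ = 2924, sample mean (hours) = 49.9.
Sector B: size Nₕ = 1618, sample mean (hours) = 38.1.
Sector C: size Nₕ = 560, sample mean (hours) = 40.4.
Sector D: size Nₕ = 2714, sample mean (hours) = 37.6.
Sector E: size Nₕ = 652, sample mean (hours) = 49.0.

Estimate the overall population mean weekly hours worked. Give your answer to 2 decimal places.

N = 2924 + 1618 + 560 + 2714 + 652 = 8468.
The stratified mean weights each stratum mean by its population share Nₕ/N.
Σ Nₕx̄ₕ = 2924·49.9 + 1618·38.1 + 560·40.4 + 2714·37.6 + 652·49.0 = 145907.6 + 61645.8 + 22624 + 102046.4 + 31948 = 364171.8.
Divide by N: 364171.8 / 8468 = 43.0056... → 43.01.

43.01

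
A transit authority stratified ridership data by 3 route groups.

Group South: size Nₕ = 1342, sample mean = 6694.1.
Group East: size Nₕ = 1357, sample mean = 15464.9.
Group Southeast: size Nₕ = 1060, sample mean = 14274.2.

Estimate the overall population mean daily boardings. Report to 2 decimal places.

N = 1342 + 1357 + 1060 = 3759.
The stratified mean weights each stratum mean by its population share Nₕ/N.
Σ Nₕx̄ₕ = 1342·6694.1 + 1357·15464.9 + 1060·14274.2 = 8983482.2 + 20985869.3 + 15130652 = 45100003.5.
Divide by N: 45100003.5 / 3759 = 11997.8727... → 11997.87.

11997.87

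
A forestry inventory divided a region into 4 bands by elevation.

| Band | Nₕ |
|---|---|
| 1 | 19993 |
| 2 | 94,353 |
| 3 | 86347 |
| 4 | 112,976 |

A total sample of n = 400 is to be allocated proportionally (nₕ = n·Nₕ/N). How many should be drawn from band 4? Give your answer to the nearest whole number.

144

N = 19993 + 94353 + 86347 + 112976 = 313669.
n_4 = 400·112976/313669 = 144.070... → 144.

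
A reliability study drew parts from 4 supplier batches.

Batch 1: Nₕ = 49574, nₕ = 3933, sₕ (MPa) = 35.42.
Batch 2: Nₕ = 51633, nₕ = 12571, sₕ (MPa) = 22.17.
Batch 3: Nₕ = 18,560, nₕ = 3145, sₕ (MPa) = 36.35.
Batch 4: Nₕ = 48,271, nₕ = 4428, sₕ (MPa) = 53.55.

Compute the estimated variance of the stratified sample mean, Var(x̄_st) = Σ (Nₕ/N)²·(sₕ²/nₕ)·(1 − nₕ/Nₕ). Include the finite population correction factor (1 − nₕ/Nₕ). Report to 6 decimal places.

N = 168038. Term for each stratum: Wₕ²sₕ²/nₕ·(1−nₕ/Nₕ).
Var(x̄_st) = 0.025560378 + 0.002792726 + 0.004256912 + 0.048538113 = 0.081148130 → 0.081148.

0.081148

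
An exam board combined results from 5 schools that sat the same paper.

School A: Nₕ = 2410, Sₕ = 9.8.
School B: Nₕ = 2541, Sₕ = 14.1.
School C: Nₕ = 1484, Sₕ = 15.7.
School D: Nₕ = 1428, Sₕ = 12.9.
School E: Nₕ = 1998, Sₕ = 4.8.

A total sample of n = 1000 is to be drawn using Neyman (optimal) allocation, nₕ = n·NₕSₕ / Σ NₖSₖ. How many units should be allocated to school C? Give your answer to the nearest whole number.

210

Σ NₕSₕ = 2410·9.8 + 2541·14.1 + 1484·15.7 + 1428·12.9 + 1998·4.8 = 110756.5.
Share for C: 23298.8/110756.5 = 0.21036.
n_C = 1000 × 0.21036 = 210.361... → 210.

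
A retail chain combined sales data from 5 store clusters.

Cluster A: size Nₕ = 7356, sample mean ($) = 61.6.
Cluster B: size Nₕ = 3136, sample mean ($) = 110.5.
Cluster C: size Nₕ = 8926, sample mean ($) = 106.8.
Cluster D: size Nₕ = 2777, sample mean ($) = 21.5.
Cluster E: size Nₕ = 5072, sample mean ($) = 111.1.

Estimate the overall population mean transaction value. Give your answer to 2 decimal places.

87.14

N = 27267; weights Wₕ = Nₕ/N = (0.2698, 0.1150, 0.3274, 0.1018, 0.1860).
x̄_st = Σ Wₕ·x̄ₕ = 0.2698·61.6 + 0.1150·110.5 + 0.3274·106.8 + 0.1018·21.5 + 0.1860·111.1 ≈ 87.1441...
→ 87.14.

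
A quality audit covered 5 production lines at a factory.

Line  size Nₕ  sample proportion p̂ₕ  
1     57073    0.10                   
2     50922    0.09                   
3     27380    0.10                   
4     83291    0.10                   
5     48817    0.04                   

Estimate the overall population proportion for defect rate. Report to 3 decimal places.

Wₕ = Nₕ/N with N = 267483: 0.2134, 0.1904, 0.1024, 0.3114, 0.1825.
p̂_st = 0.2134·0.10 + 0.1904·0.09 + 0.1024·0.10 + 0.3114·0.10 + 0.1825·0.04 ≈ 0.08715... → 0.087.

0.087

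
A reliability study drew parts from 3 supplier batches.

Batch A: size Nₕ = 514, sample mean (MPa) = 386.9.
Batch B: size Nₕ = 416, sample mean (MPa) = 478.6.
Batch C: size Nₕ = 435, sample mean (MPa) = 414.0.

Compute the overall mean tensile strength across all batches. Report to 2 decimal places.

N = 514 + 416 + 435 = 1365.
Weight each subgroup mean by Nₕ/N and sum.
Σ Nₕx̄ₕ = 514·386.9 + 416·478.6 + 435·414.0 = 198866.6 + 199097.6 + 180090 = 578054.2.
Divide by N: 578054.2 / 1365 = 423.4829... → 423.48.

423.48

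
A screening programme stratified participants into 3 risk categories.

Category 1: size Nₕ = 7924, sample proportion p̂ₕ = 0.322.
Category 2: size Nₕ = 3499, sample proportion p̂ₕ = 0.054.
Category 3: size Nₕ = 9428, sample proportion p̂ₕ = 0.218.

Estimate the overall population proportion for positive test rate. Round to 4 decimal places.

N = 7924 + 3499 + 9428 = 20851.
Overall proportion = Σ (Nₕ/N)·p̂ₕ.
Σ Nₕp̂ₕ = 2551.528 + 188.946 + 2055.304 = 4795.778.
4795.778 / 20851 = 0.230002... → 0.2300.

0.2300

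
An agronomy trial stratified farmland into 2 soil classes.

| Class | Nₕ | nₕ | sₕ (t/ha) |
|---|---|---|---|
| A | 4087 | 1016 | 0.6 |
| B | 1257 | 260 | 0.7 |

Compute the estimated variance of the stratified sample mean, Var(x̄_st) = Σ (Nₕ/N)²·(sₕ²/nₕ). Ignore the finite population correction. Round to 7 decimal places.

0.0003115

N = 5344. Term for each stratum: Wₕ²sₕ²/nₕ.
Var(x̄_st) = 0.0002072455 + 0.0001042702 = 0.0003115158 → 0.0003115.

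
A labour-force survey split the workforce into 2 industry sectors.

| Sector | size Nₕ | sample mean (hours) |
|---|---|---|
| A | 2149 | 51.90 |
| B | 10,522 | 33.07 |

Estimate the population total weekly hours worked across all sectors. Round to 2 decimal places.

459495.64

A: 2149·51.90 = 111533.1
B: 10522·33.07 = 347962.54
τ̂ = Σ Nₕx̄ₕ = 459495.64.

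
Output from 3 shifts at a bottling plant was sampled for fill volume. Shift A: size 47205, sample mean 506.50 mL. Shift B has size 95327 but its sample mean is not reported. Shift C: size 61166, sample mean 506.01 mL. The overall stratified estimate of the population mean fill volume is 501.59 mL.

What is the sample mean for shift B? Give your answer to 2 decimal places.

Σ Nₕx̄ₕ = N·μ, so 95327·x̄_B = 203698·501.59 − (47205·506.50 + 61166·506.01).
= 102172879.82 − 54859940.16 = 47312939.66.
x̄_B = 47312939.66 / 95327 = 496.3225... → 496.32.

496.32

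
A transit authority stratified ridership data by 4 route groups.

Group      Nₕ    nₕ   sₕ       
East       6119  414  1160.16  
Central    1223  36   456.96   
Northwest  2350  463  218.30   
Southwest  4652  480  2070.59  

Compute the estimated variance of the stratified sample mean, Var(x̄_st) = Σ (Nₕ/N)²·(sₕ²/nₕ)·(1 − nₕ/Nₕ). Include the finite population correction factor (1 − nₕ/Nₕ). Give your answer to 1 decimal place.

1437.3

N = 14344; Wₕ = Nₕ/N.
group East: (6119/14344)²·1160.16²/414·(1 − 414/6119) = 551.6085
group Central: (1223/14344)²·456.96²/36·(1 − 36/1223) = 40.9252
group Northwest: (2350/14344)²·218.30²/463·(1 − 463/2350) = 2.2183
group Southwest: (4652/14344)²·2070.59²/480·(1 − 480/4652) = 842.5398
Sum = 1437.2919 → 1437.3.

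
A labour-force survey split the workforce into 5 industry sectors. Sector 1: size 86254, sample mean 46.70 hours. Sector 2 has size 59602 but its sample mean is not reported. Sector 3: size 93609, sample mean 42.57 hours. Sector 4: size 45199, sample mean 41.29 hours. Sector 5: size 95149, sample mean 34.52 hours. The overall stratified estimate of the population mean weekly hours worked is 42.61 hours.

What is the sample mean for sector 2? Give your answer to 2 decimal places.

Σ Nₕx̄ₕ = N·μ, so 59602·x̄_2 = 379813·42.61 − (86254·46.70 + 93609·42.57 + 45199·41.29 + 95149·34.52).
= 16183831.93 − 13163807.12 = 3020024.81.
x̄_2 = 3020024.81 / 59602 = 50.6699... → 50.67.

50.67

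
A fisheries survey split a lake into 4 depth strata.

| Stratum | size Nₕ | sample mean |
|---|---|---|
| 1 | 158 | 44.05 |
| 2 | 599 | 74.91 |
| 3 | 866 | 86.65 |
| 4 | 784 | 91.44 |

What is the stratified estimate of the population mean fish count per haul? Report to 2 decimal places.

x̄_st = (Σ Nₕx̄ₕ) / (Σ Nₕ) = (158·44.05 + 599·74.91 + 866·86.65 + 784·91.44) / 2407
= 198558.85 / 2407 = 82.4923... → 82.49.

82.49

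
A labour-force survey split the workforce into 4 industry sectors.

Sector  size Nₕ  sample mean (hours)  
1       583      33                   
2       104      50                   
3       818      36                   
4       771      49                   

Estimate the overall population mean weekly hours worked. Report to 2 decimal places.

N = 583 + 104 + 818 + 771 = 2276.
The stratified mean weights each stratum mean by its population share Nₕ/N.
Σ Nₕx̄ₕ = 583·33 + 104·50 + 818·36 + 771·49 = 19239 + 5200 + 29448 + 37779 = 91666.
Divide by N: 91666 / 2276 = 40.2750... → 40.28.

40.28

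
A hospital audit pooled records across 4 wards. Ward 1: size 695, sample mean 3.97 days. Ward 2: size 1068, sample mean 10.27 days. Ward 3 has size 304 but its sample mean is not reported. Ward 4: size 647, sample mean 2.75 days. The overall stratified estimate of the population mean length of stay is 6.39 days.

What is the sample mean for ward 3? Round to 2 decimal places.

Σ Nₕx̄ₕ = N·μ, so 304·x̄_3 = 2714·6.39 − (695·3.97 + 1068·10.27 + 647·2.75).
= 17342.46 − 15506.76 = 1835.7.
x̄_3 = 1835.7 / 304 = 6.0385... → 6.04.

6.04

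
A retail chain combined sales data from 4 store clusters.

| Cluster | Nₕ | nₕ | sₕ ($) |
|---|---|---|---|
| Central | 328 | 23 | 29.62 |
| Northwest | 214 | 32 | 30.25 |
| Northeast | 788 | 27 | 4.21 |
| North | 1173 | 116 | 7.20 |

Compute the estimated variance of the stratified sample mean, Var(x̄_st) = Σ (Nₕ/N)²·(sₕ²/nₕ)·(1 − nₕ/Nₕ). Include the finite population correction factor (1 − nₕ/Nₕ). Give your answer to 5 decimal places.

0.93816

N = 2503; Wₕ = Nₕ/N.
cluster Central: (328/2503)²·29.62²/23·(1 − 23/328) = 0.60910793
cluster Northwest: (214/2503)²·30.25²/32·(1 − 32/214) = 0.17777236
cluster Northeast: (788/2503)²·4.21²/27·(1 − 27/788) = 0.06283326
cluster North: (1173/2503)²·7.20²/116·(1 − 116/1173) = 0.08844195
Sum = 0.93815551 → 0.93816.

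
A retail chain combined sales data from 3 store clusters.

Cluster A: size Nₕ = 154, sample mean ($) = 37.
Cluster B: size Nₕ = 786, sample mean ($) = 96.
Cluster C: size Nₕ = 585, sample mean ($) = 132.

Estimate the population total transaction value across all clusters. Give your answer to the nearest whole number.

158374

A: 154·37 = 5698
B: 786·96 = 75456
C: 585·132 = 77220
τ̂ = Σ Nₕx̄ₕ = 158374.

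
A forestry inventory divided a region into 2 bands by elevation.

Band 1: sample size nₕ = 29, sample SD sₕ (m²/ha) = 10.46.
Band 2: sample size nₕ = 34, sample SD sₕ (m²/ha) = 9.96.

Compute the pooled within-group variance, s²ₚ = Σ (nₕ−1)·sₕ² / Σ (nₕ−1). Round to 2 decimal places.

103.89

Degrees of freedom: 28 + 33 = 61.
Σ(nₕ−1)sₕ² = 28·109.4116 + 33·99.2016 = 6337.1776.
s²ₚ = 6337.1776 / 61 = 103.8882... → 103.89.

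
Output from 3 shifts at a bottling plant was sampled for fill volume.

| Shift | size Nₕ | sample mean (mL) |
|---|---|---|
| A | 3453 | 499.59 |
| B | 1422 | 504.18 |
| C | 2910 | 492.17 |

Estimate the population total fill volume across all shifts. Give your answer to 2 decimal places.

3874242.93

A: 3453·499.59 = 1725084.27
B: 1422·504.18 = 716943.96
C: 2910·492.17 = 1432214.7
τ̂ = Σ Nₕx̄ₕ = 3874242.93.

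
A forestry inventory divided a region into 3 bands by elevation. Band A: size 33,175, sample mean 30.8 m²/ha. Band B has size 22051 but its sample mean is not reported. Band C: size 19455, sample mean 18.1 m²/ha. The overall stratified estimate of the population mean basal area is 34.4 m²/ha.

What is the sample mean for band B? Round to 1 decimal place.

N = 33175 + 22051 + 19455 = 74681.
Overall total = μ·N = 34.4·74681 = 2569026.4.
Subtract the known strata: 33175·30.8 + 19455·18.1 = 1373925.5.
Remaining total for band B: 2569026.4 − 1373925.5 = 1195100.9.
Divide by its size: 1195100.9 / 22051 = 54.197... → 54.2.

54.2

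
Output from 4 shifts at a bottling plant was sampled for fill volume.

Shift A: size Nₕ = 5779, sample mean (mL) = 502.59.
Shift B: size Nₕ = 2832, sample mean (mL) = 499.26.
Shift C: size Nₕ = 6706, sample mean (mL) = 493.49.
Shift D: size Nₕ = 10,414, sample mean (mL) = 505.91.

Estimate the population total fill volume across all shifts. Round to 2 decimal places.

Estimate total by summing Nₕ·x̄ₕ over strata.
5779·502.59 + 2832·499.26 + 6706·493.49 + 10414·505.91 = 2904467.61 + 1413904.32 + 3309343.94 + 5268546.74 = 12896262.61.

12896262.61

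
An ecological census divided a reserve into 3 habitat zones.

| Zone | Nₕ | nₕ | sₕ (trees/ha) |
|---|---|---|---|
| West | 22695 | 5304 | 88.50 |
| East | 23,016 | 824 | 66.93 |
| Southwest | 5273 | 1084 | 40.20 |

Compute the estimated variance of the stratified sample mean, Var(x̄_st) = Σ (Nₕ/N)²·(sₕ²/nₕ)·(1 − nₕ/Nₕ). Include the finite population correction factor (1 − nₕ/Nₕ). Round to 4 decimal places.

1.3051

N = 50984. Term for each stratum: Wₕ²sₕ²/nₕ·(1−nₕ/Nₕ).
Var(x̄_st) = 0.2242177 + 1.0682500 + 0.0126684 = 1.3051362 → 1.3051.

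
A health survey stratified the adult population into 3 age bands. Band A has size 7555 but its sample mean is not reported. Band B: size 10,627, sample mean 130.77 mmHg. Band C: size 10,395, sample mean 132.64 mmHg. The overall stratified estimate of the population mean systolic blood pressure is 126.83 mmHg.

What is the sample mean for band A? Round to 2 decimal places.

N = 7555 + 10627 + 10395 = 28577.
Overall total = μ·N = 126.83·28577 = 3624420.91.
Subtract the known strata: 10627·130.77 + 10395·132.64 = 2768485.59.
Remaining total for band A: 3624420.91 − 2768485.59 = 855935.32.
Divide by its size: 855935.32 / 7555 = 113.2939... → 113.29.

113.29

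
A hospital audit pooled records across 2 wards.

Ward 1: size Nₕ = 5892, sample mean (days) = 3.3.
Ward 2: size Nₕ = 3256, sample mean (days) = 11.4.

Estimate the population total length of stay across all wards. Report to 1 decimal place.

56562.0

1: 5892·3.3 = 19443.6
2: 3256·11.4 = 37118.4
τ̂ = Σ Nₕx̄ₕ = 56562.0.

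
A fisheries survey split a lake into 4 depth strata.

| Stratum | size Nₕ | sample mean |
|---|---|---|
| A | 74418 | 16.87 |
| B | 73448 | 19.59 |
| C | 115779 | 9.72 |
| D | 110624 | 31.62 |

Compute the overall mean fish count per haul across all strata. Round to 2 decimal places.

19.55

x̄_st = (Σ Nₕx̄ₕ) / (Σ Nₕ) = (74418·16.87 + 73448·19.59 + 115779·9.72 + 110624·31.62) / 374269
= 7317580.74 / 374269 = 19.5517... → 19.55.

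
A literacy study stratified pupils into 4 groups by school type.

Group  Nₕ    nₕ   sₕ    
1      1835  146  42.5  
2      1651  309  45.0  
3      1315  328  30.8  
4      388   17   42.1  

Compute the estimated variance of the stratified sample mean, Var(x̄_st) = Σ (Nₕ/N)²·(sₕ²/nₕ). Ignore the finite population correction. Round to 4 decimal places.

N = 5189. Term for each stratum: Wₕ²sₕ²/nₕ.
Var(x̄_st) = 1.5471407 + 0.6634273 + 0.1857427 + 0.5829233 = 2.9792339 → 2.9792.

2.9792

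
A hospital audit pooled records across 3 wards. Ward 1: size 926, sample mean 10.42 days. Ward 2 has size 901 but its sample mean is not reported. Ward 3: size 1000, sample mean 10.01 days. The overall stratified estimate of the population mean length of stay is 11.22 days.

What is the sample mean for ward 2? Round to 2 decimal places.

Σ Nₕx̄ₕ = N·μ, so 901·x̄_2 = 2827·11.22 − (926·10.42 + 1000·10.01).
= 31718.94 − 19658.92 = 12060.02.
x̄_2 = 12060.02 / 901 = 13.3851... → 13.39.

13.39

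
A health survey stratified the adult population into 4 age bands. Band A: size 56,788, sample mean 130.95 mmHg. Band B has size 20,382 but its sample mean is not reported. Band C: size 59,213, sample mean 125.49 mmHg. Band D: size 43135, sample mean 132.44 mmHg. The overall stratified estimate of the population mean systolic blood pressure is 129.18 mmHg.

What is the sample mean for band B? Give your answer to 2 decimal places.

N = 56788 + 20382 + 59213 + 43135 = 179518.
Overall total = μ·N = 129.18·179518 = 23190135.24.
Subtract the known strata: 56788·130.95 + 59213·125.49 + 43135·132.44 = 20579827.37.
Remaining total for band B: 23190135.24 − 20579827.37 = 2610307.87.
Divide by its size: 2610307.87 / 20382 = 128.0693... → 128.07.

128.07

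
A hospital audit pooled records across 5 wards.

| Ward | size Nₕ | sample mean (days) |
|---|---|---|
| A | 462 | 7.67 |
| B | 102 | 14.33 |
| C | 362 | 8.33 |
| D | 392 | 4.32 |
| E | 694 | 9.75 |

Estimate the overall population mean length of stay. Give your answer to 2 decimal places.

8.19

N = 2012; weights Wₕ = Nₕ/N = (0.2296, 0.0507, 0.1799, 0.1948, 0.3449).
x̄_st = Σ Wₕ·x̄ₕ = 0.2296·7.67 + 0.0507·14.33 + 0.1799·8.33 + 0.1948·4.32 + 0.3449·9.75 ≈ 8.1912...
→ 8.19.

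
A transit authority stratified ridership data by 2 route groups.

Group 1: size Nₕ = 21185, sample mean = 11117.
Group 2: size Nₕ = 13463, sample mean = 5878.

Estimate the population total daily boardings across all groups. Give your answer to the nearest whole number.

Estimate total by summing Nₕ·x̄ₕ over strata.
21185·11117 + 13463·5878 = 235513645 + 79135514 = 314649159.

314649159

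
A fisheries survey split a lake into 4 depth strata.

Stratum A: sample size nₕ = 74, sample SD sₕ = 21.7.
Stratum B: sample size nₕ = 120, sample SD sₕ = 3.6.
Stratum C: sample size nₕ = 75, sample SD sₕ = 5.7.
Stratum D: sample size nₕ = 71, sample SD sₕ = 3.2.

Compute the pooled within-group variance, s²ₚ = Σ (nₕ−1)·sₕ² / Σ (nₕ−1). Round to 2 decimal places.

Degrees of freedom: 73 + 119 + 74 + 70 = 336.
Σ(nₕ−1)sₕ² = 73·470.89 + 119·12.96 + 74·32.49 + 70·10.24 = 39038.27.
s²ₚ = 39038.27 / 336 = 116.1853... → 116.19.

116.19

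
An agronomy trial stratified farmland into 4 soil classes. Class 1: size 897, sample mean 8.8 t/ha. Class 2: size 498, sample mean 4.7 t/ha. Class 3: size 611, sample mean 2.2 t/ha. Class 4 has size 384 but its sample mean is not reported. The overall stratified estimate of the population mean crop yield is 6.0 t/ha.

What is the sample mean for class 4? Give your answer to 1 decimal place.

N = 897 + 498 + 611 + 384 = 2390.
Overall total = μ·N = 6.0·2390 = 14340.
Subtract the known strata: 897·8.8 + 498·4.7 + 611·2.2 = 11578.4.
Remaining total for class 4: 14340 − 11578.4 = 2761.6.
Divide by its size: 2761.6 / 384 = 7.192... → 7.2.

7.2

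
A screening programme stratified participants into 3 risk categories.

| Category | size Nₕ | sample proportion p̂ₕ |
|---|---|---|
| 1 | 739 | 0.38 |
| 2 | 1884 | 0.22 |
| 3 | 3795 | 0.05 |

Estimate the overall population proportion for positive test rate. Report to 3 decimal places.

N = 739 + 1884 + 3795 = 6418.
Overall proportion = Σ (Nₕ/N)·p̂ₕ.
Σ Nₕp̂ₕ = 280.82 + 414.48 + 189.75 = 885.05.
885.05 / 6418 = 0.13790... → 0.138.

0.138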